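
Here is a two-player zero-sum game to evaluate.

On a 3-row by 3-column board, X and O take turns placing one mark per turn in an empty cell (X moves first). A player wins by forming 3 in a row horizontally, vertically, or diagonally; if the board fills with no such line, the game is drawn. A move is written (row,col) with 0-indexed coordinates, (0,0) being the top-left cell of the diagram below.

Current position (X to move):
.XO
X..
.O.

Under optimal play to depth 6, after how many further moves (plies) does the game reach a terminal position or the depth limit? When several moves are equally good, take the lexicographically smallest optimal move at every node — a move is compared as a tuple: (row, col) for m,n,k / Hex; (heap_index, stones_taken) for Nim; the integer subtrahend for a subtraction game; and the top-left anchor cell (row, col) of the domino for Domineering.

PV length from [.XO/X../.O.]: 5 plies

[.XO/X../.O.] X move#1: (0,0):-1/XXO/X../.O., (1,1):+0/.XO/XX./.O.*, (1,2):+0/.XO/X.X/.O., (2,0):+0/.XO/X../XO., (2,2):+0/.XO/X../.OX
[.XO/XX./.O.] O move#2: (0,0):-1/OXO/XX./.O., (1,2):+0/.XO/XXO/.O.*, (2,0):-1/.XO/XX./OO., (2,2):-1/.XO/XX./.OO
[.XO/XXO/.O.] X move#3: (0,0):-1/XXO/XXO/.O., (2,0):-1/.XO/XXO/XO., (2,2):+0/.XO/XXO/.OX*
[.XO/XXO/.OX] O move#4: (0,0):+0/OXO/XXO/.OX*, (2,0):-1/.XO/XXO/OOX
[OXO/XXO/.OX] X move#5: (2,0):+0/OXO/XXO/XOX*
[OXO/XXO/XOX] end (terminal +0, O#6); searched .XO/X../.O. to 6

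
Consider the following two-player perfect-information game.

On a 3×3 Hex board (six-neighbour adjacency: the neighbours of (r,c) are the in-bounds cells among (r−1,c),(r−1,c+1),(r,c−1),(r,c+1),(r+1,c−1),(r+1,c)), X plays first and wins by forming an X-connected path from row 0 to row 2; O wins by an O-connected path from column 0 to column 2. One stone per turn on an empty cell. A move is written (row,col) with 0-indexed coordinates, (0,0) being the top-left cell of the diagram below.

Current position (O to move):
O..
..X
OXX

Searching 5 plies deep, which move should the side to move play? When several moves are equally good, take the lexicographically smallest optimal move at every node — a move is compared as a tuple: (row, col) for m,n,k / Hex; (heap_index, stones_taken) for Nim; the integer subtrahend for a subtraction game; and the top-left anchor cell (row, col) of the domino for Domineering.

ply 1, O at O../..X/OXX | (0,1)=-1→OO./..X/OXX; (0,2)=+1→O.O/..X/OXX*; (1,0)=-1→O../O.X/OXX; (1,1)=-1→O../.OX/OXX
ply 2, X at O.O/..X/OXX | (0,1)=-1→OXO/..X/OXX*; (1,0)=-1→O.O/X.X/OXX; (1,1)=-1→O.O/.XX/OXX
ply 3, O at OXO/..X/OXX | (1,0)=-1→OXO/O.X/OXX; (1,1)=+1→OXO/.OX/OXX*
ply 4: OXO/.OX/OXX is terminal -1 (X); from O../..X/OXX depth 5

O's best at [O../..X/OXX]: (0,2)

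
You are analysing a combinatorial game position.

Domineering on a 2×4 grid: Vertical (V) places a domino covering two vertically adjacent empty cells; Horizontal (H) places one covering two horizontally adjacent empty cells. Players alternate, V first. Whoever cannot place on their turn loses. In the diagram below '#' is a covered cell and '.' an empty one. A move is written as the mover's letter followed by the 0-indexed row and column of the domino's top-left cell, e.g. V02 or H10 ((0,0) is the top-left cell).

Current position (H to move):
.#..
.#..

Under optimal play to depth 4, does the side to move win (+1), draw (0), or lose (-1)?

p1 H@[.#../.#..]: H02[.###/.#..]+1* H12[.#../.###]+1
p2 V@[.###/.#..]: V00[####/##..]-1*
p3 H@[####/##..]: H12[####/####]+1*
p4 V@[####/####] terminal -1; root [.#../.#..] d4

value(.#../.#.., H) = +1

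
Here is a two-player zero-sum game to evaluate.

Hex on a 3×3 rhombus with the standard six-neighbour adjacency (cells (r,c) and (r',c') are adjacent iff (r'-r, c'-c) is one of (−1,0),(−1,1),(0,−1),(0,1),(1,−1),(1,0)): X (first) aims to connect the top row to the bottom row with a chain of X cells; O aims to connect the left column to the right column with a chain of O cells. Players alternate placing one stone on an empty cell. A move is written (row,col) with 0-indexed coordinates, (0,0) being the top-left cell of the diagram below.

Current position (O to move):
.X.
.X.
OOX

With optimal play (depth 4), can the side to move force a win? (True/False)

O winning at [.X./.X./OOX]: True

ply 1, O at .X./.X./OOX | (0,0)=-1→OX./.X./OOX; (0,2)=-1→.XO/.X./OOX; (1,0)=-1→.X./OX./OOX; (1,2)=+1→.X./.XO/OOX*
ply 2: .X./.XO/OOX is terminal -1 (X); from .X./.X./OOX depth 4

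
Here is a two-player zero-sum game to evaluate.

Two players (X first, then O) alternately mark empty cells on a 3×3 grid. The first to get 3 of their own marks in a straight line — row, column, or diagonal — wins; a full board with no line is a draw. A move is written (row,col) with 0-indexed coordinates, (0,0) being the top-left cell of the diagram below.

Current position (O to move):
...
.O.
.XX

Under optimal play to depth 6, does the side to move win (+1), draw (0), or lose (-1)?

ply 1, O at .../.O./.XX | (0,0)=-1→O../.O./.XX; (0,1)=-1→.O./.O./.XX; (0,2)=-1→..O/.O./.XX; (1,0)=-1→.../OO./.XX; (1,2)=-1→.../.OO/.XX; (2,0)=+0→.../.O./OXX*
ply 2, X at .../.O./OXX | (0,0)=-1→X../.O./OXX; (0,1)=-1→.X./.O./OXX; (0,2)=+0→..X/.O./OXX*; (1,0)=-1→.../XO./OXX; (1,2)=-1→.../.OX/OXX
ply 3, O at ..X/.O./OXX | (0,0)=-1→O.X/.O./OXX; (0,1)=-1→.OX/.O./OXX; (1,0)=-1→..X/OO./OXX; (1,2)=+0→..X/.OO/OXX*
ply 4, X at ..X/.OO/OXX | (0,0)=-1→X.X/.OO/OXX; (0,1)=-1→.XX/.OO/OXX; (1,0)=+0→..X/XOO/OXX*
ply 5, O at ..X/XOO/OXX | (0,0)=+0→O.X/XOO/OXX*; (0,1)=+0→.OX/XOO/OXX
ply 6, X at O.X/XOO/OXX | (0,1)=+0→OXX/XOO/OXX*
ply 7: OXX/XOO/OXX is terminal +0 (O); from .../.O./.XX depth 6

value(.../.O./.XX, O) = 0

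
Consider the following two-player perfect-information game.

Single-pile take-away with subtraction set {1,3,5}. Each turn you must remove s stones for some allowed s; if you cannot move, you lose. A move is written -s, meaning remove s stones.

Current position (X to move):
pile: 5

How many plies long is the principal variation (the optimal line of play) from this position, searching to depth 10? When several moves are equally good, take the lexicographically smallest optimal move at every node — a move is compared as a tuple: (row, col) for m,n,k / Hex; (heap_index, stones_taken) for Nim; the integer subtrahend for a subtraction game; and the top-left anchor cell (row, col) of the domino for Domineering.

ply 1, X at 5 | -1=+1→4*; -3=+1→2; -5=+1→0
ply 2, O at 4 | -1=-1→3*; -3=-1→1
ply 3, X at 3 | -1=+1→2*; -3=+1→0
ply 4, O at 2 | -1=-1→1*
ply 5, X at 1 | -1=+1→0*
ply 6: 0 is terminal -1 (O); from 5 depth 10

PV length from [5]: 5 plies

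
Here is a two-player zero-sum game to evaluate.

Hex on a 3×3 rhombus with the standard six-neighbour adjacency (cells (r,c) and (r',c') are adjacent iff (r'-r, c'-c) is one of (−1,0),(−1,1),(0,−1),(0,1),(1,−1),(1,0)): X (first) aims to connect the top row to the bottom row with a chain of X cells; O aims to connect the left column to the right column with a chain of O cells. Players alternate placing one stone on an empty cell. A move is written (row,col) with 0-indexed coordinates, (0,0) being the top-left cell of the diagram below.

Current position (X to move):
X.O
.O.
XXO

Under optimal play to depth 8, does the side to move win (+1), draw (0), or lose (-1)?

[X.O/.O./XXO] X move#1: (0,1):-1/XXO/.O./XXO, (1,0):+1/X.O/XO./XXO*, (1,2):-1/X.O/.OX/XXO
[X.O/XO./XXO] end (terminal -1, O#2); searched X.O/.O./XXO to 8

value(X.O/.O./XXO, X) = +1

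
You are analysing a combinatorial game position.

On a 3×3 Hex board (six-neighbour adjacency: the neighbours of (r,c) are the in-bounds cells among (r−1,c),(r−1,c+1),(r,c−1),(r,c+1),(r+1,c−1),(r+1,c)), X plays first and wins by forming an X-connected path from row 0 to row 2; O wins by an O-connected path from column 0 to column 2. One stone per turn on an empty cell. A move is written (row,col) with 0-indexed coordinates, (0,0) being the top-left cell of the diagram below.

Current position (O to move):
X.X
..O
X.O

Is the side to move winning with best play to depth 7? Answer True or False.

O winning at [X.X/..O/X.O]: False

p1 O@[X.X/..O/X.O]: (0,1)[XOX/..O/X.O]-1* (1,0)[X.X/O.O/X.O]-1 (1,1)[X.X/.OO/X.O]-1 (2,1)[X.X/..O/XOO]-1
p2 X@[XOX/..O/X.O]: (1,0)[XOX/X.O/X.O]+1* (1,1)[XOX/.XO/X.O]+1 (2,1)[XOX/..O/XXO]+1
p3 O@[XOX/X.O/X.O] terminal -1; root [X.X/..O/X.O] d7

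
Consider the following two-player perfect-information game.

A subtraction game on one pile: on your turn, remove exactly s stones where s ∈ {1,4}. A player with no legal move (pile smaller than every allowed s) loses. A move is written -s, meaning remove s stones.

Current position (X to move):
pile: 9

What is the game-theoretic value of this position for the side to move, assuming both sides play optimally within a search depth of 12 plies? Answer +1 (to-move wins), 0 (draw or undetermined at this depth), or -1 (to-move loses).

value(9, X) = +1

p1 X@[9]: -1[8]-1 -4[5]+1*
p2 O@[5]: -1[4]-1* -4[1]-1
p3 X@[4]: -1[3]-1 -4[0]+1*
p4 O@[0] terminal -1; root [9] d12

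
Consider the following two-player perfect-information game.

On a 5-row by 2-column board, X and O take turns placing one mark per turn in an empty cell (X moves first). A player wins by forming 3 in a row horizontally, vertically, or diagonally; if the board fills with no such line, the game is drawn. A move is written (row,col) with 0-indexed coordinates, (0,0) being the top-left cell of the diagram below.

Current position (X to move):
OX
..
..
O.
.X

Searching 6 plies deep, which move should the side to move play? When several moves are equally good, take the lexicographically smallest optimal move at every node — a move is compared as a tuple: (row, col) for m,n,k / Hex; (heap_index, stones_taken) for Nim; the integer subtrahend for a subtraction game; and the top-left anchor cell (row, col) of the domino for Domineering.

X's best at [OX/../../O./.X]: (2,1)

p1 X@[OX/../../O./.X]: (1,0)[OX/X./../O./.X]+0 (1,1)[OX/.X/../O./.X]+0 (2,0)[OX/../X./O./.X]+0 (2,1)[OX/../.X/O./.X]+1* (3,1)[OX/../../OX/.X]+0 (4,0)[OX/../../O./XX]+0
p2 O@[OX/../.X/O./.X]: (1,0)[OX/O./.X/O./.X]-1* (1,1)[OX/.O/.X/O./.X]-1 (2,0)[OX/../OX/O./.X]-1 (3,1)[OX/../.X/OO/.X]-1 (4,0)[OX/../.X/O./OX]-1
p3 X@[OX/O./.X/O./.X]: (1,1)[OX/OX/.X/O./.X]+1* (2,0)[OX/O./XX/O./.X]+1 (3,1)[OX/O./.X/OX/.X]+1 (4,0)[OX/O./.X/O./XX]-1
p4 O@[OX/OX/.X/O./.X] terminal -1; root [OX/../../O./.X] d6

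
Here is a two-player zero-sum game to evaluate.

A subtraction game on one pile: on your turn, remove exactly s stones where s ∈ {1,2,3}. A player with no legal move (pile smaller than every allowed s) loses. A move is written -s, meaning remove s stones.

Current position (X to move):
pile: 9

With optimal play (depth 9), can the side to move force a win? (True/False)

p1 X@[9]: -1[8]+1* -2[7]-1 -3[6]-1
p2 O@[8]: -1[7]-1* -2[6]-1 -3[5]-1
p3 X@[7]: -1[6]-1 -2[5]-1 -3[4]+1*
p4 O@[4]: -1[3]-1* -2[2]-1 -3[1]-1
p5 X@[3]: -1[2]-1 -2[1]-1 -3[0]+1*
p6 O@[0] terminal -1; root [9] d9

X winning at [9]: True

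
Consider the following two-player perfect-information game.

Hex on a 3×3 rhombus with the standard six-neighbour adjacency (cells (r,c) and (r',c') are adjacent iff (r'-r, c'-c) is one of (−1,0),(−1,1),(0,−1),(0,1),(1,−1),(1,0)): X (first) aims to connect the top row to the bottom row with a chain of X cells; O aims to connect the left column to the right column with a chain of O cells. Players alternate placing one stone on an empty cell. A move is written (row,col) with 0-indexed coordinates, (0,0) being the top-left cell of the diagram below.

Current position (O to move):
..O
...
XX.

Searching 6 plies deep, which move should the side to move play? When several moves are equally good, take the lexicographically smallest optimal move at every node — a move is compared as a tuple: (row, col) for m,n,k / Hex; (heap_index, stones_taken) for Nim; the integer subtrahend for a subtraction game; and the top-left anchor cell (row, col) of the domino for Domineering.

ply 1, O at ..O/.../XX. | (0,0)=-1→O.O/.../XX.; (0,1)=+1→.OO/.../XX.*; (1,0)=+1→..O/O../XX.; (1,1)=-1→..O/.O./XX.; (1,2)=-1→..O/..O/XX.; (2,2)=-1→..O/.../XXO
ply 2, X at .OO/.../XX. | (0,0)=-1→XOO/.../XX.*; (1,0)=-1→.OO/X../XX.; (1,1)=-1→.OO/.X./XX.; (1,2)=-1→.OO/..X/XX.; (2,2)=-1→.OO/.../XXX
ply 3, O at XOO/.../XX. | (1,0)=+1→XOO/O../XX.*; (1,1)=-1→XOO/.O./XX.; (1,2)=-1→XOO/..O/XX.; (2,2)=-1→XOO/.../XXO
ply 4: XOO/O../XX. is terminal -1 (X); from ..O/.../XX. depth 6

O's best at [..O/.../XX.]: (0,1)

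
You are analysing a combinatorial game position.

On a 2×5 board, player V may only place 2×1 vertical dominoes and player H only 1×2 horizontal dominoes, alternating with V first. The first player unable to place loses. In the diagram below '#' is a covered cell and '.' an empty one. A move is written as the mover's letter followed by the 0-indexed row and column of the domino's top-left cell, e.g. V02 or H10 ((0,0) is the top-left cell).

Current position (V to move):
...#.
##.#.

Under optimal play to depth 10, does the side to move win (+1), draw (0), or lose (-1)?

ply 1, V at ...#./##.#. | V02=+1→..##./####.*; V04=-1→...##/##.##
ply 2, H at ..##./####. | H00=-1→####./####.*
ply 3, V at ####./####. | V04=+1→#####/#####*
ply 4: #####/##### is terminal -1 (H); from ...#./##.#. depth 10

value(...#./##.#., V) = +1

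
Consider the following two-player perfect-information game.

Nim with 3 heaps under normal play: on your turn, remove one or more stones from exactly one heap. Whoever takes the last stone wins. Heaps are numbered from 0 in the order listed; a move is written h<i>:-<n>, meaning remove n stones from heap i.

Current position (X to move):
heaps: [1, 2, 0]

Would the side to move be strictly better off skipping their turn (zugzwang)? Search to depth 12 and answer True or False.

[(1,2,0)] X move#1: h0:-1:-1/(0,2,0), h1:-1:+1/(1,1,0)*, h1:-2:-1/(1,0,0)
[(1,1,0)] O move#2: h0:-1:-1/(0,1,0)*, h1:-1:-1/(1,0,0)
[(0,1,0)] X move#3: h1:-1:+1/(0,0,0)*
[(0,0,0)] end (terminal -1, O#4); searched (1,2,0) to 12
if X skipped the turn, O would face:
~ [(1,2,0)] O move#1: h0:-1:-1/(0,2,0), h1:-1:+1/(1,1,0)*, h1:-2:-1/(1,0,0)
~ [(1,1,0)] X move#2: h0:-1:-1/(0,1,0)*, h1:-1:-1/(1,0,0)
~ [(0,1,0)] O move#3: h1:-1:+1/(0,0,0)*
~ [(0,0,0)] end (terminal -1, X#4); searched (1,2,0) to 12
compare (X): move=+1 vs pass=-1

zugzwang((1,2,0), X) = False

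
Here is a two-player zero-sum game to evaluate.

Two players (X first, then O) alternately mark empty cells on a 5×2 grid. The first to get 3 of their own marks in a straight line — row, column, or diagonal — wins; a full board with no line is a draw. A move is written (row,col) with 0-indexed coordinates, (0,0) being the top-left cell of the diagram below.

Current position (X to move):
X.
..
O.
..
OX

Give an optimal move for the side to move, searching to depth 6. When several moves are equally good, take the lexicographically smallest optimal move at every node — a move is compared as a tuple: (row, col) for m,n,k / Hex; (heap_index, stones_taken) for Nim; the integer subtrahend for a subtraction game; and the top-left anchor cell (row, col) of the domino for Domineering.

X's best at [X./../O./../OX]: (3,0)

ply 1, X at X./../O./../OX | (0,1)=-1→XX/../O./../OX; (1,0)=-1→X./X./O./../OX; (1,1)=-1→X./.X/O./../OX; (2,1)=-1→X./../OX/../OX; (3,0)=+0→X./../O./X./OX*; (3,1)=-1→X./../O./.X/OX
ply 2, O at X./../O./X./OX | (0,1)=+0→XO/../O./X./OX*; (1,0)=+0→X./O./O./X./OX; (1,1)=+0→X./.O/O./X./OX; (2,1)=+0→X./../OO/X./OX; (3,1)=+0→X./../O./XO/OX
ply 3, X at XO/../O./X./OX | (1,0)=+0→XO/X./O./X./OX*; (1,1)=+0→XO/.X/O./X./OX; (2,1)=+0→XO/../OX/X./OX; (3,1)=+0→XO/../O./XX/OX
ply 4, O at XO/X./O./X./OX | (1,1)=+0→XO/XO/O./X./OX*; (2,1)=+0→XO/X./OO/X./OX; (3,1)=+0→XO/X./O./XO/OX
ply 5, X at XO/XO/O./X./OX | (2,1)=+0→XO/XO/OX/X./OX*; (3,1)=-1→XO/XO/O./XX/OX
ply 6, O at XO/XO/OX/X./OX | (3,1)=+0→XO/XO/OX/XO/OX*
ply 7: XO/XO/OX/XO/OX is terminal +0 (X); from X./../O./../OX depth 6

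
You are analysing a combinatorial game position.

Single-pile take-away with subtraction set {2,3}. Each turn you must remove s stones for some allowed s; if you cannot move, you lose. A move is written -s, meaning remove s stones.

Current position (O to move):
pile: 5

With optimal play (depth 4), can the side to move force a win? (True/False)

O winning at [5]: False

p1 O@[5]: -2[3]-1* -3[2]-1
p2 X@[3]: -2[1]+1* -3[0]+1
p3 O@[1] terminal -1; root [5] d4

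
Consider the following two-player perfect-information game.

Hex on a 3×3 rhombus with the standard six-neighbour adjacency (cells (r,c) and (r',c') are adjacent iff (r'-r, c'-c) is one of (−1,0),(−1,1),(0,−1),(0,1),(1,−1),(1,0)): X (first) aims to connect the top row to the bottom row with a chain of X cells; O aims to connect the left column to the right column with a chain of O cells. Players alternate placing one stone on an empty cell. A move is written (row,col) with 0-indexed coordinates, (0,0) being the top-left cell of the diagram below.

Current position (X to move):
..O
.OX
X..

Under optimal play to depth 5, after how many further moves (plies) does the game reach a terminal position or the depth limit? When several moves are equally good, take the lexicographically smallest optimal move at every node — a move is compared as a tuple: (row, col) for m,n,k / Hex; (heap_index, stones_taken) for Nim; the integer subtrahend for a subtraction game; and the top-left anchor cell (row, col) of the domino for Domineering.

ply 1, X at ..O/.OX/X.. | (0,0)=-1→X.O/.OX/X..; (0,1)=-1→.XO/.OX/X..; (1,0)=+1→..O/XOX/X..*; (2,1)=-1→..O/.OX/XX.; (2,2)=-1→..O/.OX/X.X
ply 2, O at ..O/XOX/X.. | (0,0)=-1→O.O/XOX/X..*; (0,1)=-1→.OO/XOX/X..; (2,1)=-1→..O/XOX/XO.; (2,2)=-1→..O/XOX/X.O
ply 3, X at O.O/XOX/X.. | (0,1)=+1→OXO/XOX/X..*; (2,1)=-1→O.O/XOX/XX.; (2,2)=-1→O.O/XOX/X.X
ply 4: OXO/XOX/X.. is terminal -1 (O); from ..O/.OX/X.. depth 5

PV length from [..O/.OX/X..]: 3 plies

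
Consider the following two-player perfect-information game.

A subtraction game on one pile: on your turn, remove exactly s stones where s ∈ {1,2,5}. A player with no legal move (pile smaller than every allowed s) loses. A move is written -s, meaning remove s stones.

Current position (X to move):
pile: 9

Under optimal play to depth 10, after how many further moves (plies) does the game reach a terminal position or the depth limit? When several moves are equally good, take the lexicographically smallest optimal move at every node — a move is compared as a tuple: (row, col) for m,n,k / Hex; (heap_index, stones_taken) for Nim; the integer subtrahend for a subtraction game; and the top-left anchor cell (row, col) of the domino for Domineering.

ply 1, X at 9 | -1=-1→8*; -2=-1→7; -5=-1→4
ply 2, O at 8 | -1=-1→7; -2=+1→6*; -5=+1→3
ply 3, X at 6 | -1=-1→5*; -2=-1→4; -5=-1→1
ply 4, O at 5 | -1=-1→4; -2=+1→3*; -5=+1→0
ply 5, X at 3 | -1=-1→2*; -2=-1→1
ply 6, O at 2 | -1=-1→1; -2=+1→0*
ply 7: 0 is terminal -1 (X); from 9 depth 10

PV length from [9]: 6 plies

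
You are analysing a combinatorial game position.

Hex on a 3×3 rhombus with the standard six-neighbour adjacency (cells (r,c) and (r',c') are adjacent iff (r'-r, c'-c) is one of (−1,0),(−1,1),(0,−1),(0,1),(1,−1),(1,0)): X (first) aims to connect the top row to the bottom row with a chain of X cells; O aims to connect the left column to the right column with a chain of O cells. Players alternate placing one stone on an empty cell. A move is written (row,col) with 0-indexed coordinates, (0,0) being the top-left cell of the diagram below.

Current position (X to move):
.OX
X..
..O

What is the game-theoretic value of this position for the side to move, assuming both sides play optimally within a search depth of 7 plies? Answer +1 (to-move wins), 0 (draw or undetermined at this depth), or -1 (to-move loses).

value(.OX/X../..O, X) = +1

[.OX/X../..O] X move#1: (0,0):+1/XOX/X../..O*, (1,1):+1/.OX/XX./..O, (1,2):+1/.OX/X.X/..O, (2,0):+1/.OX/X../X.O, (2,1):+1/.OX/X../.XO
[XOX/X../..O] O move#2: (1,1):-1/XOX/XO./..O*, (1,2):-1/XOX/X.O/..O, (2,0):-1/XOX/X../O.O, (2,1):-1/XOX/X../.OO
[XOX/XO./..O] X move#3: (1,2):+1/XOX/XOX/..O*, (2,0):+1/XOX/XO./X.O, (2,1):+1/XOX/XO./.XO
[XOX/XOX/..O] O move#4: (2,0):-1/XOX/XOX/O.O*, (2,1):-1/XOX/XOX/.OO
[XOX/XOX/O.O] X move#5: (2,1):+1/XOX/XOX/OXO*
[XOX/XOX/OXO] end (terminal -1, O#6); searched .OX/X../..O to 7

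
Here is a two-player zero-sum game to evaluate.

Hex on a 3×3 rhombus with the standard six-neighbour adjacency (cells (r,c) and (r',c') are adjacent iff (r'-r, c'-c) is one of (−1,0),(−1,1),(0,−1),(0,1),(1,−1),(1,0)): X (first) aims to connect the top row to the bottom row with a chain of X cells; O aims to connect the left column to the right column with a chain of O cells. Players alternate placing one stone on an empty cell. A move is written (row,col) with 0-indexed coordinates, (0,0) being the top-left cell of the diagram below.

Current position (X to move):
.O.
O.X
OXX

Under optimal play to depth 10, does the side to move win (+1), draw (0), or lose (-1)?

value(.O./O.X/OXX, X) = +1

[.O./O.X/OXX] X move#1: (0,0):-1/XO./O.X/OXX, (0,2):+1/.OX/O.X/OXX*, (1,1):-1/.O./OXX/OXX
[.OX/O.X/OXX] end (terminal -1, O#2); searched .O./O.X/OXX to 10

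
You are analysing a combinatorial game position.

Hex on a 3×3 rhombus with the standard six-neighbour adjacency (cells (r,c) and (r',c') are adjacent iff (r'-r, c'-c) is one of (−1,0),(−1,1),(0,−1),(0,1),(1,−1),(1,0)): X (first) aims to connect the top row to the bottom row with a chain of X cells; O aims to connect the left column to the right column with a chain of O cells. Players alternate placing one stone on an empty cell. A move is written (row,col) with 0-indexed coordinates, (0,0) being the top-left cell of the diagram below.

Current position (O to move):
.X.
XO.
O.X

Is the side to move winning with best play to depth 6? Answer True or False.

O winning at [.X./XO./O.X]: True

p1 O@[.X./XO./O.X]: (0,0)[OX./XO./O.X]+1* (0,2)[.XO/XO./O.X]+1 (1,2)[.X./XOO/O.X]+1 (2,1)[.X./XO./OOX]+1
p2 X@[OX./XO./O.X]: (0,2)[OXX/XO./O.X]-1* (1,2)[OX./XOX/O.X]-1 (2,1)[OX./XO./OXX]-1
p3 O@[OXX/XO./O.X]: (1,2)[OXX/XOO/O.X]+1* (2,1)[OXX/XO./OOX]-1
p4 X@[OXX/XOO/O.X] terminal -1; root [.X./XO./O.X] d6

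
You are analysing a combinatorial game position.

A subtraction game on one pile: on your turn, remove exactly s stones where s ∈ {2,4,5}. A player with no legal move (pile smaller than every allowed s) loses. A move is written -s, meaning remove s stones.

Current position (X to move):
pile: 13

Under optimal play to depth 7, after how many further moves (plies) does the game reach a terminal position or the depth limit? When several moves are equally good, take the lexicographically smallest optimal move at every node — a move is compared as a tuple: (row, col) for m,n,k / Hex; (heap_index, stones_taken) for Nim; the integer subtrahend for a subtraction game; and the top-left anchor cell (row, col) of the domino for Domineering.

PV length from [13]: 3 plies

ply 1, X at 13 | -2=-1→11; -4=-1→9; -5=+1→8*
ply 2, O at 8 | -2=-1→6*; -4=-1→4; -5=-1→3
ply 3, X at 6 | -2=-1→4; -4=-1→2; -5=+1→1*
ply 4: 1 is terminal -1 (O); from 13 depth 7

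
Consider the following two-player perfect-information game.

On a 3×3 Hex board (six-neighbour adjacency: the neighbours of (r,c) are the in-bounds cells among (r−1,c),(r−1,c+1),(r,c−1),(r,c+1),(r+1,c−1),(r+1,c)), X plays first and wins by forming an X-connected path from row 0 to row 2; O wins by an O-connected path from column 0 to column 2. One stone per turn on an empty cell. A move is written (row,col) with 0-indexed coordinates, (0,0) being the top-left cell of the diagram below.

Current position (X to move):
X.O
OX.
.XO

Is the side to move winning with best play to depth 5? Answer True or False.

X winning at [X.O/OX./.XO]: True

ply 1, X at X.O/OX./.XO | (0,1)=+1→XXO/OX./.XO*; (1,2)=-1→X.O/OXX/.XO; (2,0)=-1→X.O/OX./XXO
ply 2: XXO/OX./.XO is terminal -1 (O); from X.O/OX./.XO depth 5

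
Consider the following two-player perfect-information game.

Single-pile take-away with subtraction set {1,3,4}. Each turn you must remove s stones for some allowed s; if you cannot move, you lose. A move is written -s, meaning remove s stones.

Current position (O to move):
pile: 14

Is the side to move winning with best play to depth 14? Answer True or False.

O winning at [14]: False

p1 O@[14]: -1[13]-1* -3[11]-1 -4[10]-1
p2 X@[13]: -1[12]-1 -3[10]-1 -4[9]+1*
p3 O@[9]: -1[8]-1* -3[6]-1 -4[5]-1
p4 X@[8]: -1[7]+1* -3[5]-1 -4[4]-1
p5 O@[7]: -1[6]-1* -3[4]-1 -4[3]-1
p6 X@[6]: -1[5]-1 -3[3]-1 -4[2]+1*
p7 O@[2]: -1[1]-1*
p8 X@[1]: -1[0]+1*
p9 O@[0] terminal -1; root [14] d14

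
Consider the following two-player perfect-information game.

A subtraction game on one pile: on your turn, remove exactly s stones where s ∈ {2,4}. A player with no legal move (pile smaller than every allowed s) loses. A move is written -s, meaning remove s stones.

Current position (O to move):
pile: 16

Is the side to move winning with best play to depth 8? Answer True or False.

[16] O move#1: -2:-1/14, -4:+1/12*
[12] X move#2: -2:-1/10*, -4:-1/8
[10] O move#3: -2:-1/8, -4:+1/6*
[6] X move#4: -2:-1/4*, -4:-1/2
[4] O move#5: -2:-1/2, -4:+1/0*
[0] end (terminal -1, X#6); searched 16 to 8

O winning at [16]: True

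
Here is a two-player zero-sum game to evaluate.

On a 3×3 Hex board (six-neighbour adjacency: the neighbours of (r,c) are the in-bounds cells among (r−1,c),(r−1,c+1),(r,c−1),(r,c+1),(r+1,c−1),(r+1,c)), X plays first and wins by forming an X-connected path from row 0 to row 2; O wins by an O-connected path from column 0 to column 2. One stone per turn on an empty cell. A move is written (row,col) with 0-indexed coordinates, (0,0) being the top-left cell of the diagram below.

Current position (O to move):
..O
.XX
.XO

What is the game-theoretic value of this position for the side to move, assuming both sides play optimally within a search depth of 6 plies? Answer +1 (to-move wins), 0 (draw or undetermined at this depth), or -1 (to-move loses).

value(..O/.XX/.XO, O) = +1

ply 1, O at ..O/.XX/.XO | (0,0)=-1→O.O/.XX/.XO; (0,1)=+1→.OO/.XX/.XO*; (1,0)=-1→..O/OXX/.XO; (2,0)=-1→..O/.XX/OXO
ply 2, X at .OO/.XX/.XO | (0,0)=-1→XOO/.XX/.XO*; (1,0)=-1→.OO/XXX/.XO; (2,0)=-1→.OO/.XX/XXO
ply 3, O at XOO/.XX/.XO | (1,0)=+1→XOO/OXX/.XO*; (2,0)=-1→XOO/.XX/OXO
ply 4: XOO/OXX/.XO is terminal -1 (X); from ..O/.XX/.XO depth 6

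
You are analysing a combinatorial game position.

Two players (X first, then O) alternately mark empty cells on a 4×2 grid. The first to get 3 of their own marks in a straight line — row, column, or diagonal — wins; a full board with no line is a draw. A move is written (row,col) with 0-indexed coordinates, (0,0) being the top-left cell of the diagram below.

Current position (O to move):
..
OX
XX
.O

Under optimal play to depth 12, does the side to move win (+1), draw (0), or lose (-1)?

value(../OX/XX/.O, O) = 0

p1 O@[../OX/XX/.O]: (0,0)[O./OX/XX/.O]-1 (0,1)[.O/OX/XX/.O]+0* (3,0)[../OX/XX/OO]-1
p2 X@[.O/OX/XX/.O]: (0,0)[XO/OX/XX/.O]+0* (3,0)[.O/OX/XX/XO]+0
p3 O@[XO/OX/XX/.O]: (3,0)[XO/OX/XX/OO]+0*
p4 X@[XO/OX/XX/OO] terminal +0; root [../OX/XX/.O] d12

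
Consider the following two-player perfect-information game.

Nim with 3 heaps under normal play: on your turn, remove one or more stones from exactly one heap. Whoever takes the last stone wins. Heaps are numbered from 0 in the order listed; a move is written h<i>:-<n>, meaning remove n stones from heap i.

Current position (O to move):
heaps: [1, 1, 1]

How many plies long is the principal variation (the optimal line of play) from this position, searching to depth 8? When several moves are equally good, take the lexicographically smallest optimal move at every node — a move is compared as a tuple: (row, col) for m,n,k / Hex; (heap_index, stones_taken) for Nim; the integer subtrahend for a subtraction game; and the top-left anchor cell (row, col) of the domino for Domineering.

PV length from [(1,1,1)]: 3 plies

p1 O@[(1,1,1)]: h0:-1[(0,1,1)]+1* h1:-1[(1,0,1)]+1 h2:-1[(1,1,0)]+1
p2 X@[(0,1,1)]: h1:-1[(0,0,1)]-1* h2:-1[(0,1,0)]-1
p3 O@[(0,0,1)]: h2:-1[(0,0,0)]+1*
p4 X@[(0,0,0)] terminal -1; root [(1,1,1)] d8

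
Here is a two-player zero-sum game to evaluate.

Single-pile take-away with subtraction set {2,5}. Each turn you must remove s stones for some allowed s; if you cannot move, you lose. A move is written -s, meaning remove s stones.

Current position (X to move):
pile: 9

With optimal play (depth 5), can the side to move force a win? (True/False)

ply 1, X at 9 | -2=+1→7*; -5=+1→4
ply 2, O at 7 | -2=-1→5*; -5=-1→2
ply 3, X at 5 | -2=-1→3; -5=+1→0*
ply 4: 0 is terminal -1 (O); from 9 depth 5

X winning at [9]: True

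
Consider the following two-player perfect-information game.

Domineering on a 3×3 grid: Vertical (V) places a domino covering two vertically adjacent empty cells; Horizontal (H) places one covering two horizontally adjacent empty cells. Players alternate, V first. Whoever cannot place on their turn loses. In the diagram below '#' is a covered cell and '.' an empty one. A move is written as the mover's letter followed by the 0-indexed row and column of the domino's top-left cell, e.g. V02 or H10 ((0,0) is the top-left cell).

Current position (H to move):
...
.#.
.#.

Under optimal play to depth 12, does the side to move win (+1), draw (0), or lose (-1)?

[.../.#./.#.] H move#1: H00:-1/##./.#./.#.*, H01:-1/.##/.#./.#.
[##./.#./.#.] V move#2: V02:+1/###/.##/.#.*, V10:+1/##./##./##., V12:+1/##./.##/.##
[###/.##/.#.] end (terminal -1, H#3); searched .../.#./.#. to 12

value(.../.#./.#., H) = -1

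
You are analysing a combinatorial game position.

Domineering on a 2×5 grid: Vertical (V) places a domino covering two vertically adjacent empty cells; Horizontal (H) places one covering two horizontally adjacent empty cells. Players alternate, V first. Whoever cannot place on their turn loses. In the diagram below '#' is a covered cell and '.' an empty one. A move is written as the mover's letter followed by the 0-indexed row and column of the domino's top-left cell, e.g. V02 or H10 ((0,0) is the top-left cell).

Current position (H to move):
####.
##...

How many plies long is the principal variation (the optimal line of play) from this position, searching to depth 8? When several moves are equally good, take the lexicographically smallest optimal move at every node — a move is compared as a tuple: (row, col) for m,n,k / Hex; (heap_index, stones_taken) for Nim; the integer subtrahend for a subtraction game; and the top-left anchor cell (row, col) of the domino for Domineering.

PV length from [####./##...]: 1 ply

ply 1, H at ####./##... | H12=-1→####./####.; H13=+1→####./##.##*
ply 2: ####./##.## is terminal -1 (V); from ####./##... depth 8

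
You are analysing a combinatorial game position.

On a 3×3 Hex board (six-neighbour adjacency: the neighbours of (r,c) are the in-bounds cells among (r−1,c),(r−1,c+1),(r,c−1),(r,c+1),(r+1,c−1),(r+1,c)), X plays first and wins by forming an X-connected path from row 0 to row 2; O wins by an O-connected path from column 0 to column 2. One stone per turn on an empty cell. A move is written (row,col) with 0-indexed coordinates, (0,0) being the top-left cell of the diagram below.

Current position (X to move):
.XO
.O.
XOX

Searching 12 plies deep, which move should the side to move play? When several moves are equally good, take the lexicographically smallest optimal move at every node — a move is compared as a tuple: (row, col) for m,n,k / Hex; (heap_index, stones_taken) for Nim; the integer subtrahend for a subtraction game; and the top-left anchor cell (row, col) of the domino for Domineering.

X's best at [.XO/.O./XOX]: (1,0)

p1 X@[.XO/.O./XOX]: (0,0)[XXO/.O./XOX]-1 (1,0)[.XO/XO./XOX]+1* (1,2)[.XO/.OX/XOX]-1
p2 O@[.XO/XO./XOX] terminal -1; root [.XO/.O./XOX] d12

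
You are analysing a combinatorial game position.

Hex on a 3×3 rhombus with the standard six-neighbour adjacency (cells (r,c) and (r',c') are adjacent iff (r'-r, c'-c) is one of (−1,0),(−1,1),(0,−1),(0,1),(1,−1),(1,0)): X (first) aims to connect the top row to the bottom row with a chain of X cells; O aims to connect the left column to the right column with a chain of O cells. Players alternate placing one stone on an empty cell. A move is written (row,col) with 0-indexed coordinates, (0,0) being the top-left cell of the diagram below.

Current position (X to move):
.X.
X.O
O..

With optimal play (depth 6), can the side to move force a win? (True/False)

X winning at [.X./X.O/O..]: False

ply 1, X at .X./X.O/O.. | (0,0)=-1→XX./X.O/O..*; (0,2)=-1→.XX/X.O/O..; (1,1)=-1→.X./XXO/O..; (2,1)=-1→.X./X.O/OX.; (2,2)=-1→.X./X.O/O.X
ply 2, O at XX./X.O/O.. | (0,2)=+1→XXO/X.O/O..*; (1,1)=+1→XX./XOO/O..; (2,1)=+1→XX./X.O/OO.; (2,2)=+1→XX./X.O/O.O
ply 3, X at XXO/X.O/O.. | (1,1)=-1→XXO/XXO/O..*; (2,1)=-1→XXO/X.O/OX.; (2,2)=-1→XXO/X.O/O.X
ply 4, O at XXO/XXO/O.. | (2,1)=+1→XXO/XXO/OO.*; (2,2)=-1→XXO/XXO/O.O
ply 5: XXO/XXO/OO. is terminal -1 (X); from .X./X.O/O.. depth 6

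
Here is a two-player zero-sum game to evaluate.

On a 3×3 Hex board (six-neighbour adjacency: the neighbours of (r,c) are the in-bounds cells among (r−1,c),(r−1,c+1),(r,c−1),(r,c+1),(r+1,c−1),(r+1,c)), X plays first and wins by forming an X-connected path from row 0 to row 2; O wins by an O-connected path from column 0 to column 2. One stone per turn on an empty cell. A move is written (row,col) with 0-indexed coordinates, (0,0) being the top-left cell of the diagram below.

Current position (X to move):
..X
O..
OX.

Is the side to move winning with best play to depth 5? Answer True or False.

p1 X@[..X/O../OX.]: (0,0)[X.X/O../OX.]+1* (0,1)[.XX/O../OX.]+1 (1,1)[..X/OX./OX.]+1 (1,2)[..X/O.X/OX.]+1 (2,2)[..X/O../OXX]+1
p2 O@[X.X/O../OX.]: (0,1)[XOX/O../OX.]-1* (1,1)[X.X/OO./OX.]-1 (1,2)[X.X/O.O/OX.]-1 (2,2)[X.X/O../OXO]-1
p3 X@[XOX/O../OX.]: (1,1)[XOX/OX./OX.]+1* (1,2)[XOX/O.X/OX.]+1 (2,2)[XOX/O../OXX]+1
p4 O@[XOX/OX./OX.] terminal -1; root [..X/O../OX.] d5

X winning at [..X/O../OX.]: True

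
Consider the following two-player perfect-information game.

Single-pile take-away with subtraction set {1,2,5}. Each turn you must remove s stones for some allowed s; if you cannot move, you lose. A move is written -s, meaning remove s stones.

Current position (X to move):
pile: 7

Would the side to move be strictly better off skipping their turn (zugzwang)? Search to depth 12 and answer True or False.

[7] X move#1: -1:+1/6*, -2:-1/5, -5:-1/2
[6] O move#2: -1:-1/5*, -2:-1/4, -5:-1/1
[5] X move#3: -1:-1/4, -2:+1/3*, -5:+1/0
[3] O move#4: -1:-1/2*, -2:-1/1
[2] X move#5: -1:-1/1, -2:+1/0*
[0] end (terminal -1, O#6); searched 7 to 12
pass branch (O moves first from the same position):
  | [7] O move#1: -1:+1/6*, -2:-1/5, -5:-1/2
  | [6] X move#2: -1:-1/5*, -2:-1/4, -5:-1/1
  | [5] O move#3: -1:-1/4, -2:+1/3*, -5:+1/0
  | [3] X move#4: -1:-1/2*, -2:-1/1
  | [2] O move#5: -1:-1/1, -2:+1/0*
  | [0] end (terminal -1, X#6); searched 7 to 12
X moving scores +1; X passing scores -1

zugzwang(7, X) = False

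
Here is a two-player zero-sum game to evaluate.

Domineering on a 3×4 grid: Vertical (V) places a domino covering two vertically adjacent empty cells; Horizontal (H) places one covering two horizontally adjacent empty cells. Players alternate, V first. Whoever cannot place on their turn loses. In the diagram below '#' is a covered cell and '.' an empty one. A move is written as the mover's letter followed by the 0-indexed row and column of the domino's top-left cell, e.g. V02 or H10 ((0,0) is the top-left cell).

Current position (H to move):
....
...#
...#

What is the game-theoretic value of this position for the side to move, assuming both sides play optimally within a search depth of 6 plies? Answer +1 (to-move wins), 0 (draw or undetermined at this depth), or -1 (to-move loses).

ply 1, H at ..../...#/...# | H00=-1→##../...#/...#; H01=-1→.##./...#/...#; H02=-1→..##/...#/...#; H10=+1→..../##.#/...#*; H11=+1→..../.###/...#; H20=-1→..../...#/##.#; H21=-1→..../...#/.###
ply 2, V at ..../##.#/...# | V02=-1→..#./####/...#*; V12=-1→..../####/..##
ply 3, H at ..#./####/...# | H00=+1→###./####/...#*; H20=+1→..#./####/##.#; H21=+1→..#./####/.###
ply 4: ###./####/...# is terminal -1 (V); from ..../...#/...# depth 6

value(..../...#/...#, H) = +1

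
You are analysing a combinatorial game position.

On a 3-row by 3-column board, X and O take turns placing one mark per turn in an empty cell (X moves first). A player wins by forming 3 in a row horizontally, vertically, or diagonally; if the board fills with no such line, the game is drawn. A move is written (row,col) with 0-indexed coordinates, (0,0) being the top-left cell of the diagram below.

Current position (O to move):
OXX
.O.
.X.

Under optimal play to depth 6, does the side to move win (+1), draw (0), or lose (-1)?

value(OXX/.O./.X., O) = +1

[OXX/.O./.X.] O move#1: (1,0):+1/OXX/OO./.X.*, (1,2):+1/OXX/.OO/.X., (2,0):+1/OXX/.O./OX., (2,2):+1/OXX/.O./.XO
[OXX/OO./.X.] X move#2: (1,2):-1/OXX/OOX/.X.*, (2,0):-1/OXX/OO./XX., (2,2):-1/OXX/OO./.XX
[OXX/OOX/.X.] O move#3: (2,0):+1/OXX/OOX/OX.*, (2,2):+1/OXX/OOX/.XO
[OXX/OOX/OX.] end (terminal -1, X#4); searched OXX/.O./.X. to 6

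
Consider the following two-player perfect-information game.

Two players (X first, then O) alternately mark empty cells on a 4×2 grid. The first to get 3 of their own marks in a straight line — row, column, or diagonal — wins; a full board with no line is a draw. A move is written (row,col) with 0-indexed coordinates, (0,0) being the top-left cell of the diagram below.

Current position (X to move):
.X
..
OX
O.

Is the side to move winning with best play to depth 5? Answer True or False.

X winning at [.X/../OX/O.]: True

p1 X@[.X/../OX/O.]: (0,0)[XX/../OX/O.]-1 (1,0)[.X/X./OX/O.]+0 (1,1)[.X/.X/OX/O.]+1* (3,1)[.X/../OX/OX]-1
p2 O@[.X/.X/OX/O.] terminal -1; root [.X/../OX/O.] d5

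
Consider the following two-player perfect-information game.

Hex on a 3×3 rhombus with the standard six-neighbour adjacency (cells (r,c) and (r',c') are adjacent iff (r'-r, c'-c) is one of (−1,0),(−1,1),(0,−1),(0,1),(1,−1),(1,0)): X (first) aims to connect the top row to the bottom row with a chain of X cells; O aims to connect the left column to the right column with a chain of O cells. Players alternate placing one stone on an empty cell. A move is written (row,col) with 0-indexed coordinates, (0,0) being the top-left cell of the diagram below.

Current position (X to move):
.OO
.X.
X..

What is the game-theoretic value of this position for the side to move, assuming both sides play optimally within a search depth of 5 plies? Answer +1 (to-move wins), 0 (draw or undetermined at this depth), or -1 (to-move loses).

value(.OO/.X./X.., X) = -1

ply 1, X at .OO/.X./X.. | (0,0)=-1→XOO/.X./X..*; (1,0)=-1→.OO/XX./X..; (1,2)=-1→.OO/.XX/X..; (2,1)=-1→.OO/.X./XX.; (2,2)=-1→.OO/.X./X.X
ply 2, O at XOO/.X./X.. | (1,0)=+1→XOO/OX./X..*; (1,2)=-1→XOO/.XO/X..; (2,1)=-1→XOO/.X./XO.; (2,2)=-1→XOO/.X./X.O
ply 3: XOO/OX./X.. is terminal -1 (X); from .OO/.X./X.. depth 5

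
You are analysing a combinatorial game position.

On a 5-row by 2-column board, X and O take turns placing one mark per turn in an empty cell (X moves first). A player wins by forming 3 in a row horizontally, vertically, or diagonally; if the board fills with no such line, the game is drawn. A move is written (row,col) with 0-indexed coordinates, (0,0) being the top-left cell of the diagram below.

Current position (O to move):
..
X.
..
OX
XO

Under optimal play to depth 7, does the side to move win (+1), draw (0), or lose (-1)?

value(../X./../OX/XO, O) = 0

p1 O@[../X./../OX/XO]: (0,0)[O./X./../OX/XO]+0* (0,1)[.O/X./../OX/XO]+0 (1,1)[../XO/../OX/XO]+0 (2,0)[../X./O./OX/XO]+0 (2,1)[../X./.O/OX/XO]+0
p2 X@[O./X./../OX/XO]: (0,1)[OX/X./../OX/XO]+0* (1,1)[O./XX/../OX/XO]+0 (2,0)[O./X./X./OX/XO]+0 (2,1)[O./X./.X/OX/XO]+0
p3 O@[OX/X./../OX/XO]: (1,1)[OX/XO/../OX/XO]+0* (2,0)[OX/X./O./OX/XO]+0 (2,1)[OX/X./.O/OX/XO]+0
p4 X@[OX/XO/../OX/XO]: (2,0)[OX/XO/X./OX/XO]+0* (2,1)[OX/XO/.X/OX/XO]+0
p5 O@[OX/XO/X./OX/XO]: (2,1)[OX/XO/XO/OX/XO]+0*
p6 X@[OX/XO/XO/OX/XO] terminal +0; root [../X./../OX/XO] d7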